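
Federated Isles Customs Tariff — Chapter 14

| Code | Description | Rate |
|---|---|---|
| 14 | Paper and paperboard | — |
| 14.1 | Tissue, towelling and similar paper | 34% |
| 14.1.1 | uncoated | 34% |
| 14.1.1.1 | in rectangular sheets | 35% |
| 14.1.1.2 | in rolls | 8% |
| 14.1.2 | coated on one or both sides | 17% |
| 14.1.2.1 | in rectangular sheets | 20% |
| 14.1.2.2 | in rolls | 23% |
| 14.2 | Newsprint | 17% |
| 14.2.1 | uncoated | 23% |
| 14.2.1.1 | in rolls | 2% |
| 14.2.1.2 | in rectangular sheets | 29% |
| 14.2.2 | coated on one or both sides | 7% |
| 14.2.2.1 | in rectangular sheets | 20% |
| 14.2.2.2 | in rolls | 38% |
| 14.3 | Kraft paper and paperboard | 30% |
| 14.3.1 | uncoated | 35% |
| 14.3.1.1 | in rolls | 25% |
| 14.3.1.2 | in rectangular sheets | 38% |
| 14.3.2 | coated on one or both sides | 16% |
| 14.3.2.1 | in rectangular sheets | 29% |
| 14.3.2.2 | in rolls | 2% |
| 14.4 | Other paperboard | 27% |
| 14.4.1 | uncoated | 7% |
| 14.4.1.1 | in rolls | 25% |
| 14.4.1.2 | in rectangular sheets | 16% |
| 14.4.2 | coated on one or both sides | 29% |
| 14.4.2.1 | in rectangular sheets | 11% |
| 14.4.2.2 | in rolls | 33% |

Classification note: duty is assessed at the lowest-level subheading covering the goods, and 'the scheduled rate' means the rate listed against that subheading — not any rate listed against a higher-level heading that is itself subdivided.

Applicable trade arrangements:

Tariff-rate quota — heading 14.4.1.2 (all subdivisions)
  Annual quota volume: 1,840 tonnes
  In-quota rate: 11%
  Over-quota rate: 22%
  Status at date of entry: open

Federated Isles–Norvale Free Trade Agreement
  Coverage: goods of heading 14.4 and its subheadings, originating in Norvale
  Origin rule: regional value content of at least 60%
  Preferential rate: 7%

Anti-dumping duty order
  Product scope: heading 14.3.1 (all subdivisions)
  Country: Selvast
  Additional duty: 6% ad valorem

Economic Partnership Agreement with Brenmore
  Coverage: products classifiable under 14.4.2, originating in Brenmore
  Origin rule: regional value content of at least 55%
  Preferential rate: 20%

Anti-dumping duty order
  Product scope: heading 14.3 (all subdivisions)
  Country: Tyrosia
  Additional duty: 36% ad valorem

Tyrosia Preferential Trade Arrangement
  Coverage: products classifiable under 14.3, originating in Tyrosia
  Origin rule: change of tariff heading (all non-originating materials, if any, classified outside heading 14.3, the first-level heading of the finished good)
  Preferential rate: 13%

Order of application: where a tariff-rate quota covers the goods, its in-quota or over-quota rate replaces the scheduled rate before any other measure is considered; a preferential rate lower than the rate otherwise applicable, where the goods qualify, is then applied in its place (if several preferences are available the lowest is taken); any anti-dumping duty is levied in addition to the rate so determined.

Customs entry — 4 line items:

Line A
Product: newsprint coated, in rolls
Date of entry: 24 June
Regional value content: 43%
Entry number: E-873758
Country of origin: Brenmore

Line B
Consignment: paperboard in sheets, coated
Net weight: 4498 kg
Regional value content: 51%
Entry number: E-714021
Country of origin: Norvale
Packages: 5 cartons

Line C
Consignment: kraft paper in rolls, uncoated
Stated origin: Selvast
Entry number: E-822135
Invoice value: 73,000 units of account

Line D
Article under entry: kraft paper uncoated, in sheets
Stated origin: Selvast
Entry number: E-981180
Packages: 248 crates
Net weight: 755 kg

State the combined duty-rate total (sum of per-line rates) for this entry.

124%

Line A: newsprint → 14.2; coated → 14.2.2; in rolls → 14.2.2.2. Scheduled 38%. Brenmore agreement on 14.4.2: 14.2.2.2 not covered. → 38%.
Line B: paperboard → 14.4; coated → 14.4.2; in sheets → 14.4.2.1. Scheduled 11%. Norvale agreement on 14.4: RVC < 60%. → 11%.
Line C: kraft paper → 14.3; uncoated → 14.3.1; in rolls → 14.3.1.1. Scheduled 25%. anti-dumping (Selvast, 14.3.1): +6%; total 25% + 6% = 31%. → 31%.
Line D: kraft paper → 14.3; uncoated → 14.3.1; in sheets → 14.3.1.2. Scheduled 38%. anti-dumping (Selvast, 14.3.1): +6%; total 38% + 6% = 44%. → 44%.
Sum: 38% + 11% + 31% + 44% = 124%.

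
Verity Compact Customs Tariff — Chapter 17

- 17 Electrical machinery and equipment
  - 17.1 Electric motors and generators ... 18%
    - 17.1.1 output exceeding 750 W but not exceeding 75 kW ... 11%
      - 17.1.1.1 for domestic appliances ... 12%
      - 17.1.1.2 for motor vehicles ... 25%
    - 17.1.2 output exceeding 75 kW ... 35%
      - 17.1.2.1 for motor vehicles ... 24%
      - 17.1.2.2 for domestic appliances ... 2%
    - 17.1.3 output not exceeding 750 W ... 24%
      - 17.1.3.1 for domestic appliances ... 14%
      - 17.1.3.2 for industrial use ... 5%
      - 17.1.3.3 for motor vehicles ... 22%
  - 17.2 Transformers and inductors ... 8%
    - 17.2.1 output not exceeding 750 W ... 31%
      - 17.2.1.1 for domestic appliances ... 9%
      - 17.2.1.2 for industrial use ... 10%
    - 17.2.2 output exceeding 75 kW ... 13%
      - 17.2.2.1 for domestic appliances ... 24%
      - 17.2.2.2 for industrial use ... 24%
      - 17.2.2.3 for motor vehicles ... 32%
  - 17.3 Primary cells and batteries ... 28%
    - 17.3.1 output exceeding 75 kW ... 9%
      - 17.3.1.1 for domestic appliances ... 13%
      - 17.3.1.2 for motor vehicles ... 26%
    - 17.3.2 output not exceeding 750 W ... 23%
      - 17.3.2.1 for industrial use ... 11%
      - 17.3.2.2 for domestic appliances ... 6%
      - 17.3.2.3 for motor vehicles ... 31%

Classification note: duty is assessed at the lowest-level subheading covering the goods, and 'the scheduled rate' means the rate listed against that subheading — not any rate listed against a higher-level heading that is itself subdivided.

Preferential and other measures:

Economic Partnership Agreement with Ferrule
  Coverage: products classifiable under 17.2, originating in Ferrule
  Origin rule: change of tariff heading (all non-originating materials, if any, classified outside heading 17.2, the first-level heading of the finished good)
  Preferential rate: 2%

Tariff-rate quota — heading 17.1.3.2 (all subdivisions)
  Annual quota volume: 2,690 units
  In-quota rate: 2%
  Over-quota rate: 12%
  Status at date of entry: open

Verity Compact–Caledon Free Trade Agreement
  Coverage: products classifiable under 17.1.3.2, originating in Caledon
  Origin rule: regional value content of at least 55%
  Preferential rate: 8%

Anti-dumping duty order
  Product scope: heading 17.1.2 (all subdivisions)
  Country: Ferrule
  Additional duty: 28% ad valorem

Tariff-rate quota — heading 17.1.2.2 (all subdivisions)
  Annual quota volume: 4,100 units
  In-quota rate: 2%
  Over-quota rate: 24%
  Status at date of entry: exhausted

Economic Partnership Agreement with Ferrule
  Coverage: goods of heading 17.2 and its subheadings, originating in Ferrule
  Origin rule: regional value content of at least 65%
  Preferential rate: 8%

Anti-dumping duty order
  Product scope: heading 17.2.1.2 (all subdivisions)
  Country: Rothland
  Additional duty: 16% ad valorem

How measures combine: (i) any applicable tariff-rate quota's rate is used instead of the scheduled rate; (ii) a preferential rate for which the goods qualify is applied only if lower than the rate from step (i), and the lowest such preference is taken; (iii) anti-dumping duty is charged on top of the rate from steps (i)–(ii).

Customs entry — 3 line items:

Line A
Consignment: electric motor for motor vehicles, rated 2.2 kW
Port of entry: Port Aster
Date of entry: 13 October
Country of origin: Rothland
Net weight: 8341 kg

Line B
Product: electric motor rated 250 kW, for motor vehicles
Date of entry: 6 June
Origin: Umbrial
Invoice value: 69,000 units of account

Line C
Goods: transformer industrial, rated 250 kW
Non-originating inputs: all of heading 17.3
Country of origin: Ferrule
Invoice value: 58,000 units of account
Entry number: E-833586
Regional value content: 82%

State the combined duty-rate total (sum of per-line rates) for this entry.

51%

Line A: electric motor → 17.1; rated 2.2 kW → 17.1.1; for motor vehicles → 17.1.1.2. Scheduled 25%. No special measure applies. → 25%.
Line B: electric motor → 17.1; rated 250 kW → 17.1.2; for motor vehicles → 17.1.2.1. Scheduled 24%. No special measure applies. → 24%.
Line C: transformer → 17.2; rated 250 kW → 17.2.2; industrial → 17.2.2.2. Scheduled 24%. Ferrule agreement on 17.2: CTH met → 2% available; Ferrule agreement on 17.2: RVC ≥ 65% → 8% available; preferential 2%. → 2%.
Sum: 25% + 24% + 2% = 51%.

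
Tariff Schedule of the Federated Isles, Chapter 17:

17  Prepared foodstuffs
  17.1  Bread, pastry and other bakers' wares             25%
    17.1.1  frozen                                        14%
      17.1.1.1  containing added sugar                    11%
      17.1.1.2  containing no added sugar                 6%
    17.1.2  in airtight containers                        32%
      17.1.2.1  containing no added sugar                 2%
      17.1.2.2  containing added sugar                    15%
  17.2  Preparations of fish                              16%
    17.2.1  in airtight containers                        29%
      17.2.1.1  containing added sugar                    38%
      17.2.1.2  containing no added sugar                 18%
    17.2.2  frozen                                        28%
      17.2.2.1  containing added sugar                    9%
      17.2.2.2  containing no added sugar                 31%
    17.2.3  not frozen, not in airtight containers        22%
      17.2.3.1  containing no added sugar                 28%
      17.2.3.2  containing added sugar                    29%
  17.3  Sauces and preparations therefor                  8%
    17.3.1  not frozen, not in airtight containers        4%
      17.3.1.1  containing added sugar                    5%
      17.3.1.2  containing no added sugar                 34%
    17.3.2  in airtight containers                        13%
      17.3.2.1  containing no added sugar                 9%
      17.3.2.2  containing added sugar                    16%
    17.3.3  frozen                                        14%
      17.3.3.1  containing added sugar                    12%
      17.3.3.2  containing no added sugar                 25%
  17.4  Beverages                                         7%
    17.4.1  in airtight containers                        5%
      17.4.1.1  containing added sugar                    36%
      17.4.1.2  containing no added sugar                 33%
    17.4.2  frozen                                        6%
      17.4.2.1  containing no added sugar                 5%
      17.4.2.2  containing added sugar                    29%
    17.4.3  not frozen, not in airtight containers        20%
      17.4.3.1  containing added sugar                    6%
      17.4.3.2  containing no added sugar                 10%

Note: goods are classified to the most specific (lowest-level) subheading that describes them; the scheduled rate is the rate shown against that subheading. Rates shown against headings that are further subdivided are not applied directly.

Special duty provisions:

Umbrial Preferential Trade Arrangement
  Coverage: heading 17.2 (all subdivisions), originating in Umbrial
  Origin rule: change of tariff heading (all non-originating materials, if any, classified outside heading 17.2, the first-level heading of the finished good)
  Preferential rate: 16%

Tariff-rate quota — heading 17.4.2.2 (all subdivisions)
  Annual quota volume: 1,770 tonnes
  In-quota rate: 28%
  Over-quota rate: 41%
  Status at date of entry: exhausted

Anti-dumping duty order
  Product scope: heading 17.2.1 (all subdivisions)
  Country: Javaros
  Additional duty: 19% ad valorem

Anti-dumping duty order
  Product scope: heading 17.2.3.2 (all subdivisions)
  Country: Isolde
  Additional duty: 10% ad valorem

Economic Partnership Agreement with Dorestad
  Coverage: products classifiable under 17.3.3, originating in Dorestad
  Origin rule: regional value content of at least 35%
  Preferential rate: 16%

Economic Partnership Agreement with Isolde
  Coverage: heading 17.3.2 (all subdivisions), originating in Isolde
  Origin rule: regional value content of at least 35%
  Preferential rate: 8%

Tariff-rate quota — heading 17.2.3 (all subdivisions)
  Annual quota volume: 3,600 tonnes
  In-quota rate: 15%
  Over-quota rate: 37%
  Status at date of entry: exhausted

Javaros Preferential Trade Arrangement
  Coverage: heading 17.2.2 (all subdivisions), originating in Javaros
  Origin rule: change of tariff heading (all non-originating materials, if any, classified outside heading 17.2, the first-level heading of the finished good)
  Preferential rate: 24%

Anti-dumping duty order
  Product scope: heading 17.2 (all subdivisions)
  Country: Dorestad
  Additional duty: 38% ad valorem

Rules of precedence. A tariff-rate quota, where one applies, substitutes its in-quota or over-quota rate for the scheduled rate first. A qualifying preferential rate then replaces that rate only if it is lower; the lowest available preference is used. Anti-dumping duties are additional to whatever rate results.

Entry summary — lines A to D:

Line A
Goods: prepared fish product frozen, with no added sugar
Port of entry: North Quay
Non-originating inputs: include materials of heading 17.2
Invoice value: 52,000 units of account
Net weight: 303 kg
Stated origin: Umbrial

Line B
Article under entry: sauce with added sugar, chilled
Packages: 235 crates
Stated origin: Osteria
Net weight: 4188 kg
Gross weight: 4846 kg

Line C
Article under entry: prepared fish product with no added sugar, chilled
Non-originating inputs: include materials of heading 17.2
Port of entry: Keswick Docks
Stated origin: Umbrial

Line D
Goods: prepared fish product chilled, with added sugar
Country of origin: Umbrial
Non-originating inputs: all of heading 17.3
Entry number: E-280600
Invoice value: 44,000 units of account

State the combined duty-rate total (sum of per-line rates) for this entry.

89%

Line A: prepared fish product → 17.2; frozen → 17.2.2; with no added sugar → 17.2.2.2. Scheduled 31%. Umbrial agreement on 17.2: CTH not met. → 31%.
Line B: sauce → 17.3; chilled → 17.3.1; with added sugar → 17.3.1.1. Scheduled 5%. No special measure applies. → 5%.
Line C: prepared fish product → 17.2; chilled → 17.2.3; with no added sugar → 17.2.3.1. Scheduled 28%. quota on 17.2.3 exhausted → over-quota 37%; Umbrial agreement on 17.2: CTH not met. → 37%.
Line D: prepared fish product → 17.2; chilled → 17.2.3; with added sugar → 17.2.3.2. Scheduled 29%. quota on 17.2.3 exhausted → over-quota 37%; Umbrial agreement on 17.2: CTH met → 16% available; preferential 16%. → 16%.
Sum: 31% + 5% + 37% + 16% = 89%.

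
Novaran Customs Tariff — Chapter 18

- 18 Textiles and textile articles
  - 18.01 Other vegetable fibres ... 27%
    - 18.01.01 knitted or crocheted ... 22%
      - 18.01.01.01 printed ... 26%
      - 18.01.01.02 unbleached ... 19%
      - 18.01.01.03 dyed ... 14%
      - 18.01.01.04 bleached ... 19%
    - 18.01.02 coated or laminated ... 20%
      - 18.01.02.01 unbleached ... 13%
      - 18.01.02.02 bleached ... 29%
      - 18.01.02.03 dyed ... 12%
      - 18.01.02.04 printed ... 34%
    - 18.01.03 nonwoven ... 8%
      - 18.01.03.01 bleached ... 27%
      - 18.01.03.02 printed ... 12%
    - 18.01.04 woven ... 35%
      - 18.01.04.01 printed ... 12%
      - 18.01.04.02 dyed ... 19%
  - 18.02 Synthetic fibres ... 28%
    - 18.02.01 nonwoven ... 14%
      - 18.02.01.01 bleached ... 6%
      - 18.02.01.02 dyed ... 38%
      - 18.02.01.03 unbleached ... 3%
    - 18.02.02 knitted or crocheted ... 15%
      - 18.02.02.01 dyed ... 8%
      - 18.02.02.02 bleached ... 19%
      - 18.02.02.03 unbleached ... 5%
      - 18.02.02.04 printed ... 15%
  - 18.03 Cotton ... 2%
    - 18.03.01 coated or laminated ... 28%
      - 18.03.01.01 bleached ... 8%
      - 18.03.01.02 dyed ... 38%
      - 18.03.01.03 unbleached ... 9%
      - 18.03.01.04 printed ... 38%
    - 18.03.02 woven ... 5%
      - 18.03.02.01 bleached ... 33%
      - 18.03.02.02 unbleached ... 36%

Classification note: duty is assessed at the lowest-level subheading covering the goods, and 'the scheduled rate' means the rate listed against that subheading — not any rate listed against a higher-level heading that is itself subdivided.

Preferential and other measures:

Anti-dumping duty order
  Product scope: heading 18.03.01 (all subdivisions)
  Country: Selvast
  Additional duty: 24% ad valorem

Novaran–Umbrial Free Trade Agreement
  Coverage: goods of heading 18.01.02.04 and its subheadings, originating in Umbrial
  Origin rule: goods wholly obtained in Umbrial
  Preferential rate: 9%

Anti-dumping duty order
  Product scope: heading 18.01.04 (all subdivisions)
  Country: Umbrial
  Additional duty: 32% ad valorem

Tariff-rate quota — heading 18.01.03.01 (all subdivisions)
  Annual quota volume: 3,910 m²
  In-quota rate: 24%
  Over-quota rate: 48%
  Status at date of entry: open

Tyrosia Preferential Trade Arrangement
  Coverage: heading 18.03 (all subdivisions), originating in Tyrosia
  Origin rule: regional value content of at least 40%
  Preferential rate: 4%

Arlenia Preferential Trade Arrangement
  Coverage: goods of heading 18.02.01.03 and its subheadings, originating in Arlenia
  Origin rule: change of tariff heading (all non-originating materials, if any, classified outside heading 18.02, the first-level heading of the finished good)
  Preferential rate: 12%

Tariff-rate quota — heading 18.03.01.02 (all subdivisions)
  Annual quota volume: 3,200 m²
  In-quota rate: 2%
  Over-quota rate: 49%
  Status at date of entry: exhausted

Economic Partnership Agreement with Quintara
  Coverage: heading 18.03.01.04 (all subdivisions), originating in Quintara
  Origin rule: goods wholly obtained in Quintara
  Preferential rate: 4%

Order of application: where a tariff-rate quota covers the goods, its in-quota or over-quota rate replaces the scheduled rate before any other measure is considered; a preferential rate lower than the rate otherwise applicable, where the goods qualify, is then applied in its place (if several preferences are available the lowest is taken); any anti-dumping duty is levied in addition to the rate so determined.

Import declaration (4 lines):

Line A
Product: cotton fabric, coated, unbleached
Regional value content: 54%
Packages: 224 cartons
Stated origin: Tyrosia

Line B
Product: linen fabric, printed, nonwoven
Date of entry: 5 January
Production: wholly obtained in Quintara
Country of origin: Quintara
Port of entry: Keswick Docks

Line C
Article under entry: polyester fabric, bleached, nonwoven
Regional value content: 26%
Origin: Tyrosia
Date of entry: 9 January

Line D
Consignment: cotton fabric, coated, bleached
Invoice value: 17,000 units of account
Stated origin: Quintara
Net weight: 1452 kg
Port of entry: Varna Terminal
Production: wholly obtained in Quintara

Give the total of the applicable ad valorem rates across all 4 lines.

30%

Line A: cotton → 18.03; coated → 18.03.01; unbleached → 18.03.01.03. Scheduled 9%. Tyrosia agreement on 18.03: RVC ≥ 40% → 4% available; preferential 4%. → 4%.
Line B: linen → 18.01; nonwoven → 18.01.03; printed → 18.01.03.02. Scheduled 12%. Quintara agreement on 18.03.01.04: 18.01.03.02 not covered. → 12%.
Line C: polyester → 18.02; nonwoven → 18.02.01; bleached → 18.02.01.01. Scheduled 6%. Tyrosia agreement on 18.03: 18.02.01.01 not covered. → 6%.
Line D: cotton → 18.03; coated → 18.03.01; bleached → 18.03.01.01. Scheduled 8%. Quintara agreement on 18.03.01.04: 18.03.01.01 not covered. → 8%.
Sum: 4% + 12% + 6% + 8% = 30%.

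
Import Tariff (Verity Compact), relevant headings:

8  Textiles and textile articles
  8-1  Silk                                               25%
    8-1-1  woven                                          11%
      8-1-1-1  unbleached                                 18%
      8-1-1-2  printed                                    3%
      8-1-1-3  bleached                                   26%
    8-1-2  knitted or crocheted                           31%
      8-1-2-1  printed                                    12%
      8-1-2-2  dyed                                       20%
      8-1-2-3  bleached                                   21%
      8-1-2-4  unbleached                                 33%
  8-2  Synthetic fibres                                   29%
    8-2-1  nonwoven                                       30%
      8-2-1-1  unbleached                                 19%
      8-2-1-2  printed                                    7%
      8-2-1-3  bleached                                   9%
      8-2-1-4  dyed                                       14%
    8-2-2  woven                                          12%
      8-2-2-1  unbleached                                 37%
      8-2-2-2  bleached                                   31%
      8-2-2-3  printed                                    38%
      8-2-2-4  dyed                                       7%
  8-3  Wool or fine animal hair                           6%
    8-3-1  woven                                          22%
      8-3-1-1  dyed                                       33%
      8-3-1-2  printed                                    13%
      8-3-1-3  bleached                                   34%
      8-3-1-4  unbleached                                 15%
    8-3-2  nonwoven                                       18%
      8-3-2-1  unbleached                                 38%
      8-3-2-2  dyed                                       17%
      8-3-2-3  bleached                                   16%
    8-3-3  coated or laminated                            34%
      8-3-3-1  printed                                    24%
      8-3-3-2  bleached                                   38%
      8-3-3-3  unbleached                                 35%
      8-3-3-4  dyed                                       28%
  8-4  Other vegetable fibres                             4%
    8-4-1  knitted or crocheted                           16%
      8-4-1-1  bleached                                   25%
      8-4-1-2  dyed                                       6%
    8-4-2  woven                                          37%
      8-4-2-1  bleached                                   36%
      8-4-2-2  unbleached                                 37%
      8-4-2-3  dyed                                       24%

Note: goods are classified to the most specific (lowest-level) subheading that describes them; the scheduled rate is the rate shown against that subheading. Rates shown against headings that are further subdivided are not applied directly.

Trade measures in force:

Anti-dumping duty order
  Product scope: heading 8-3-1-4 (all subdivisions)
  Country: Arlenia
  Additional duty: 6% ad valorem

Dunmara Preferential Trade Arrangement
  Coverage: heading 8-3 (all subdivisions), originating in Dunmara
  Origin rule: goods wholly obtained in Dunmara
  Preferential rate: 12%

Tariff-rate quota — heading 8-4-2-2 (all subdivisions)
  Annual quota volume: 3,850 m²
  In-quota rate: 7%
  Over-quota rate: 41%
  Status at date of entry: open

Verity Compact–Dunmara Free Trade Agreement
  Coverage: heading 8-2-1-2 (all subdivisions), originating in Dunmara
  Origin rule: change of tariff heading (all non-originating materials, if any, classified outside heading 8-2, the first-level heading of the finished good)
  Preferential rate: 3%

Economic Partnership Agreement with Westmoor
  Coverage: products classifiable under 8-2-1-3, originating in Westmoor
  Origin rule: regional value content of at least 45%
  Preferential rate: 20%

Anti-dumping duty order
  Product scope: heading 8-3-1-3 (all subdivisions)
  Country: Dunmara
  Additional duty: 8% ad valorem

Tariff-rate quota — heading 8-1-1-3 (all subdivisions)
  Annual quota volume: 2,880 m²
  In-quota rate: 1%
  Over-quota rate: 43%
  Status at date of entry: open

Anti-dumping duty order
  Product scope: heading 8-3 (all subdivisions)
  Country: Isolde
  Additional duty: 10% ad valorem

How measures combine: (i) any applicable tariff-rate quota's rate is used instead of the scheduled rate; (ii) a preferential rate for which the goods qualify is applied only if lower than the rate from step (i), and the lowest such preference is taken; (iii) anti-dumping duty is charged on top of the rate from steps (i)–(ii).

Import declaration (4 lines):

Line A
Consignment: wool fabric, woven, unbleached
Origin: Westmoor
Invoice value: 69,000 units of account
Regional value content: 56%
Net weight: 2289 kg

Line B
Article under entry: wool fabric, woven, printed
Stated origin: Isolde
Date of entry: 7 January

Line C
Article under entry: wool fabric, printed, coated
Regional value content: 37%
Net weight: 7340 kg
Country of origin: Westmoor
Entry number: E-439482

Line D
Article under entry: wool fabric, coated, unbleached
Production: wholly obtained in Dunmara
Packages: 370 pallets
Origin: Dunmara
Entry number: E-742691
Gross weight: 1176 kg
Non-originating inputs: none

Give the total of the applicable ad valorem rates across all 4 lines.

Line A: wool → 8-3; woven → 8-3-1; unbleached → 8-3-1-4. Scheduled 15%. Westmoor agreement on 8-2-1-3: 8-3-1-4 not covered. → 15%.
Line B: wool → 8-3; woven → 8-3-1; printed → 8-3-1-2. Scheduled 13%. anti-dumping (Isolde, 8-3): +10%; total 13% + 10% = 23%. → 23%.
Line C: wool → 8-3; coated → 8-3-3; printed → 8-3-3-1. Scheduled 24%. Westmoor agreement on 8-2-1-3: 8-3-3-1 not covered. → 24%.
Line D: wool → 8-3; coated → 8-3-3; unbleached → 8-3-3-3. Scheduled 35%. Dunmara agreement on 8-3: wholly obtained → 12% available; Dunmara agreement on 8-2-1-2: 8-3-3-3 not covered; preferential 12%. → 12%.
Sum: 15% + 23% + 24% + 12% = 74%.

74%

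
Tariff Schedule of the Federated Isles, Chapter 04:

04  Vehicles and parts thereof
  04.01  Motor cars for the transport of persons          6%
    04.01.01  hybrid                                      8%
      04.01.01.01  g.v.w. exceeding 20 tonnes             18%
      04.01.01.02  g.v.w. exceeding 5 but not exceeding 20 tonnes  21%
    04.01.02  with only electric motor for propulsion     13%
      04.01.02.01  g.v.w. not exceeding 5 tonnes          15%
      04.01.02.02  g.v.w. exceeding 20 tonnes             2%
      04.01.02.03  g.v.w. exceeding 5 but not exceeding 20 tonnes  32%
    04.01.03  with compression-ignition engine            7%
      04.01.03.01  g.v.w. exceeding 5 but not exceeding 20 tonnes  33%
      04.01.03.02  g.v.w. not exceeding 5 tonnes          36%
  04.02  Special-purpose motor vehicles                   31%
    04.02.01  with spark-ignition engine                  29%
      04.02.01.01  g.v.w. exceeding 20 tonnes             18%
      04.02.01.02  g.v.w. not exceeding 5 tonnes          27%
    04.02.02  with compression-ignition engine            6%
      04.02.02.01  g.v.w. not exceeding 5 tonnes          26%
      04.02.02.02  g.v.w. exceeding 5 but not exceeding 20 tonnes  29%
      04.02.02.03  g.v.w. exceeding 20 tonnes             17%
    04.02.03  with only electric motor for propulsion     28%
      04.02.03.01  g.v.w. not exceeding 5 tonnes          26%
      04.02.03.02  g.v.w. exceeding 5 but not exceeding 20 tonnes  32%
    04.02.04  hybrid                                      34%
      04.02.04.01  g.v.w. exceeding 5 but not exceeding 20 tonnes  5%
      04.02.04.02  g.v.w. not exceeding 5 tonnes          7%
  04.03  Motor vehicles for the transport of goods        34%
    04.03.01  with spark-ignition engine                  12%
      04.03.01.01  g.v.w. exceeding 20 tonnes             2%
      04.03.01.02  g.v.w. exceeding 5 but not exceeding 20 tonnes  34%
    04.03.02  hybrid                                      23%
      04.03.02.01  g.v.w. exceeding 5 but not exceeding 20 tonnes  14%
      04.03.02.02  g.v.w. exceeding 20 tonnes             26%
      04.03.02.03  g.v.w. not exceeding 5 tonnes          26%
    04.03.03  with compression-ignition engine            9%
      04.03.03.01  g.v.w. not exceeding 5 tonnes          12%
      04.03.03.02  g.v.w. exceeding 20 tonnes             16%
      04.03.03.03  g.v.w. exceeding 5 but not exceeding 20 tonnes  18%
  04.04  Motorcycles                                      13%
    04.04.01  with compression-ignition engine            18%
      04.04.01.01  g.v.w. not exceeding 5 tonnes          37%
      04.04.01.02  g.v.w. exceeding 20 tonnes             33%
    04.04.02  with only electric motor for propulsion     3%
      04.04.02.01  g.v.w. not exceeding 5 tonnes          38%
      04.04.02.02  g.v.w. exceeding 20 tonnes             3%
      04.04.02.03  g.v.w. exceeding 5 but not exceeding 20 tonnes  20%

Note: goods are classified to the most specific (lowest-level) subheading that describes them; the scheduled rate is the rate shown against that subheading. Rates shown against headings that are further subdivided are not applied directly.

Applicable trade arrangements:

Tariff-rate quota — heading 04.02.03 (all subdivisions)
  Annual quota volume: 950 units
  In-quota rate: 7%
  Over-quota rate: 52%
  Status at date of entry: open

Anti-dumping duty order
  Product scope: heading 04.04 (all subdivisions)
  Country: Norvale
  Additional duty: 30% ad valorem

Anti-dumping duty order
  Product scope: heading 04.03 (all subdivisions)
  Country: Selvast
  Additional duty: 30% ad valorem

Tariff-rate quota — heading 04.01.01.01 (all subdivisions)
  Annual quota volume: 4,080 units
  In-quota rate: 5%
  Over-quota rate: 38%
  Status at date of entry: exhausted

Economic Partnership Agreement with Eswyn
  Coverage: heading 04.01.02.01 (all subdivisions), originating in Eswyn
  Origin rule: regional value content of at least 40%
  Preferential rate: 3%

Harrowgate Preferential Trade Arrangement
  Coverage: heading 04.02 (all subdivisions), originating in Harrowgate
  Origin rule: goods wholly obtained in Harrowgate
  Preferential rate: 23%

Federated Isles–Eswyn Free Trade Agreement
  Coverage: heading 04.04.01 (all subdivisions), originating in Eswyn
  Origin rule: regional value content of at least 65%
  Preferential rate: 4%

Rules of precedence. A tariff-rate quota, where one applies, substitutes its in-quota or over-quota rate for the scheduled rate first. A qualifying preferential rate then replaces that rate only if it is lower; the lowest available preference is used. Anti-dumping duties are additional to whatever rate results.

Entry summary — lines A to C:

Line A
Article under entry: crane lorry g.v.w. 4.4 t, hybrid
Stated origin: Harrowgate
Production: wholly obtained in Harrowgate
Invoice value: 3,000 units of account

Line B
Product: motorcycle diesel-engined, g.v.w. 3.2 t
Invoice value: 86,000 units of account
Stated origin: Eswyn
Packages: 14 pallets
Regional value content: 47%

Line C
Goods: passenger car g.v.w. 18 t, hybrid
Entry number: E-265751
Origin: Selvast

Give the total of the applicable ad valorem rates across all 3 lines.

Line A: crane lorry → 04.02; hybrid → 04.02.04; g.v.w. 4.4 t → 04.02.04.02. Scheduled 7%. Harrowgate agreement on 04.02: wholly obtained → 23% available; preference 23% not lower than 7% → no reduction. → 7%.
Line B: motorcycle → 04.04; diesel-engined → 04.04.01; g.v.w. 3.2 t → 04.04.01.01. Scheduled 37%. Eswyn agreement on 04.01.02.01: 04.04.01.01 not covered; Eswyn agreement on 04.04.01: RVC < 65%. → 37%.
Line C: passenger car → 04.01; hybrid → 04.01.01; g.v.w. 18 t → 04.01.01.02. Scheduled 21%. No special measure applies. → 21%.
Sum: 7% + 37% + 21% = 65%.

65%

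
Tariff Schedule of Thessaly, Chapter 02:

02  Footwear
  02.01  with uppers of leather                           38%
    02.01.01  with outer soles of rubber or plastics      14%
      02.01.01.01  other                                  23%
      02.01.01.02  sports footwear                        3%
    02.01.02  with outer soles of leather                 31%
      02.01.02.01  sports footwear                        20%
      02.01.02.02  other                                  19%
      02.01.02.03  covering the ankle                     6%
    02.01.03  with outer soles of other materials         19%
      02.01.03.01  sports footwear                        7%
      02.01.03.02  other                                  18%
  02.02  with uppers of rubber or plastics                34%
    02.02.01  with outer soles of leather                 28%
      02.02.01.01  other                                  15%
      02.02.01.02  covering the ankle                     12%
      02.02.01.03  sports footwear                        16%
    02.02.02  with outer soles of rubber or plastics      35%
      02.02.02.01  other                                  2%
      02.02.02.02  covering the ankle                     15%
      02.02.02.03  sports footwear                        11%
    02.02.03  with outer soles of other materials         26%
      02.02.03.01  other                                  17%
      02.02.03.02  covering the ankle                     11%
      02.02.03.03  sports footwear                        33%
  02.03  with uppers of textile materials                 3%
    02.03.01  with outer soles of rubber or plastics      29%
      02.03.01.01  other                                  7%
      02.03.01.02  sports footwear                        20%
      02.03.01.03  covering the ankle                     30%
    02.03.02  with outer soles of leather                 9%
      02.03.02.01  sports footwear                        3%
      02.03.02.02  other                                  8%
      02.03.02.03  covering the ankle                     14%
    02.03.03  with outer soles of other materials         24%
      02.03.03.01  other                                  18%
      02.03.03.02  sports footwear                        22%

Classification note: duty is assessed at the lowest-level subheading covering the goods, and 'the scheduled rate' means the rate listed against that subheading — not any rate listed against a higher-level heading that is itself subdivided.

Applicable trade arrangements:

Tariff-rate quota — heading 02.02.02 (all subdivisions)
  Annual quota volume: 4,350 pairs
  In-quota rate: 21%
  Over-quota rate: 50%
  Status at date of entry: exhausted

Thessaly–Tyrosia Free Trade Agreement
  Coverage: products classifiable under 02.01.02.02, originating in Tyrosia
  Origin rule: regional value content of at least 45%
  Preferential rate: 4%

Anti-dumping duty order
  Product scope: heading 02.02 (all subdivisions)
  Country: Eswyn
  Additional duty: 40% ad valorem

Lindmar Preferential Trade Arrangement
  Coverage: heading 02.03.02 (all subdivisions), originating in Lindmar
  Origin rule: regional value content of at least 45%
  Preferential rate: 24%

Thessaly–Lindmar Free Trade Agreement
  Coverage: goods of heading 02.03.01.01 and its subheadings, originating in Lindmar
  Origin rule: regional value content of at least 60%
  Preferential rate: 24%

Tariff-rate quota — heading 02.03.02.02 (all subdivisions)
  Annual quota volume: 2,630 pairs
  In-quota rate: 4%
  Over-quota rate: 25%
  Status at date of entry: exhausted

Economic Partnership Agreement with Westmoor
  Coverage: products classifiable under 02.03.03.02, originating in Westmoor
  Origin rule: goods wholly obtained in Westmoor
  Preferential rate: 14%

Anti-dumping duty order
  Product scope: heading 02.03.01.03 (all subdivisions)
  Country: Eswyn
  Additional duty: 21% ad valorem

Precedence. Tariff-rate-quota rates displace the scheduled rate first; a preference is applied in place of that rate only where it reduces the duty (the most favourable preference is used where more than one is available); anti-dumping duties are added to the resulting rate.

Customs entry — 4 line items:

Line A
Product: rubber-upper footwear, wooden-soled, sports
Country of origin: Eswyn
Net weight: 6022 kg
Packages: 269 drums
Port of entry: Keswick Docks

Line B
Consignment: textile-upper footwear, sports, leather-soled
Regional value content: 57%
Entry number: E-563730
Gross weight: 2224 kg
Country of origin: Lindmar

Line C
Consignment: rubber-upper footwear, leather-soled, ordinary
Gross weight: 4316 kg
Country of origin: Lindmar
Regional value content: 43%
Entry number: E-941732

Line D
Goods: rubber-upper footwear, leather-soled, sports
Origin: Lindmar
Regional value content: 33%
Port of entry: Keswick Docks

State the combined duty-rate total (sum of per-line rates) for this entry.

Line A: rubber-upper → 02.02; wooden-soled → 02.02.03; sports → 02.02.03.03. Scheduled 33%. anti-dumping (Eswyn, 02.02): +40%; total 33% + 40% = 73%. → 73%.
Line B: textile-upper → 02.03; leather-soled → 02.03.02; sports → 02.03.02.01. Scheduled 3%. Lindmar agreement on 02.03.02: RVC ≥ 45% → 24% available; Lindmar agreement on 02.03.01.01: 02.03.02.01 not covered; preference 24% not lower than 3% → no reduction. → 3%.
Line C: rubber-upper → 02.02; leather-soled → 02.02.01; ordinary → 02.02.01.01. Scheduled 15%. Lindmar agreement on 02.03.02: 02.02.01.01 not covered; Lindmar agreement on 02.03.01.01: 02.02.01.01 not covered. → 15%.
Line D: rubber-upper → 02.02; leather-soled → 02.02.01; sports → 02.02.01.03. Scheduled 16%. Lindmar agreement on 02.03.02: 02.02.01.03 not covered; Lindmar agreement on 02.03.01.01: 02.02.01.03 not covered. → 16%.
Sum: 73% + 3% + 15% + 16% = 107%.

107%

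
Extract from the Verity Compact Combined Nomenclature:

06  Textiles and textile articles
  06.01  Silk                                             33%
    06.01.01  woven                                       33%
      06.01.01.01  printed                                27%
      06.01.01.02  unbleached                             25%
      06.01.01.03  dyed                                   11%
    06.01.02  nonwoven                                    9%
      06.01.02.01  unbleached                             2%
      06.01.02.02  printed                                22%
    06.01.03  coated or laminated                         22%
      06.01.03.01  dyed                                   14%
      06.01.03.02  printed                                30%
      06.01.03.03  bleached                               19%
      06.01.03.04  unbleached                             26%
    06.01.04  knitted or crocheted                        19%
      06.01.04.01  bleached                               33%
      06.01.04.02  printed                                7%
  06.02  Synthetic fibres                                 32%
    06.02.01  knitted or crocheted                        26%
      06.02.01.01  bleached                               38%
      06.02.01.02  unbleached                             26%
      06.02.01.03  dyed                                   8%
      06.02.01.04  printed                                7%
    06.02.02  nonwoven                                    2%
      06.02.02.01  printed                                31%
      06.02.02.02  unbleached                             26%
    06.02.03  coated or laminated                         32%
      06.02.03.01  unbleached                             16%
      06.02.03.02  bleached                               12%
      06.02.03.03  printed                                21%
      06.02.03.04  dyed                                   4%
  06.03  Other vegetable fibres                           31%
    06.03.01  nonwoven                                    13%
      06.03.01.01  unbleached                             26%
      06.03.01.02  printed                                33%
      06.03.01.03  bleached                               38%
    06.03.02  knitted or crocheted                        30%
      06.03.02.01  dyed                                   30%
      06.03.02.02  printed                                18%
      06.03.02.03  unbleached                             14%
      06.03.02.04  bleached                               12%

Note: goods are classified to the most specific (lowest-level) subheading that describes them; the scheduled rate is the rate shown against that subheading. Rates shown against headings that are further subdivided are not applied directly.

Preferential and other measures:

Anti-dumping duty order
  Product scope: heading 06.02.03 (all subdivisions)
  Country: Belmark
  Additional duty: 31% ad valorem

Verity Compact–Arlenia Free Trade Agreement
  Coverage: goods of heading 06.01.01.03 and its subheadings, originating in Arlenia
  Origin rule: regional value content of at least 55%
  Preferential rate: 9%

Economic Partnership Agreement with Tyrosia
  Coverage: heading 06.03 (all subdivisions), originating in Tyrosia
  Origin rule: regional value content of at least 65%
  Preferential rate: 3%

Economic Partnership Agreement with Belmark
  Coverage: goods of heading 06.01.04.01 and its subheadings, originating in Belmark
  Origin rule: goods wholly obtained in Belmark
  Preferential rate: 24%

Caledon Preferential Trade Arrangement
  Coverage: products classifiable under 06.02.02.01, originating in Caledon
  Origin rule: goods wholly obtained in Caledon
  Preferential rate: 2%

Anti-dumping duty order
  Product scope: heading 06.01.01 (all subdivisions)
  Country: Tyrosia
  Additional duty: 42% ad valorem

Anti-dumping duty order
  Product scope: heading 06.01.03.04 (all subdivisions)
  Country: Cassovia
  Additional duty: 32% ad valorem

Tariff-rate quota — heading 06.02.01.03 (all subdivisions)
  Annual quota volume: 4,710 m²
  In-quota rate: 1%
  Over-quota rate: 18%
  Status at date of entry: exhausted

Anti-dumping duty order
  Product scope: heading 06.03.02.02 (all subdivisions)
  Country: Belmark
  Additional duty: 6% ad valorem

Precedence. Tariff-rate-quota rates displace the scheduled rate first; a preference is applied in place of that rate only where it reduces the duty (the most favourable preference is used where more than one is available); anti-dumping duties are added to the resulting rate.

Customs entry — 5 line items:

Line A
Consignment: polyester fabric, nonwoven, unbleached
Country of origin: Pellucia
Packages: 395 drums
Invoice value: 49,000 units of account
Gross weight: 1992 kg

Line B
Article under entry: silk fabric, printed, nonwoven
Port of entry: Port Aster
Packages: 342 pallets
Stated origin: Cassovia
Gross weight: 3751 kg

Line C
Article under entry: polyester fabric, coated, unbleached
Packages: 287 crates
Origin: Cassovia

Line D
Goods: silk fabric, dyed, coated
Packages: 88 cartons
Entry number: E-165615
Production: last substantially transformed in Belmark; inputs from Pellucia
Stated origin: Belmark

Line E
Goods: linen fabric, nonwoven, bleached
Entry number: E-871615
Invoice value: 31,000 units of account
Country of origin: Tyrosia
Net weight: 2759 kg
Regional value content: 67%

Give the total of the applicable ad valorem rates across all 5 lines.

Line A: polyester → 06.02; nonwoven → 06.02.02; unbleached → 06.02.02.02. Scheduled 26%. No special measure applies. → 26%.
Line B: silk → 06.01; nonwoven → 06.01.02; printed → 06.01.02.02. Scheduled 22%. No special measure applies. → 22%.
Line C: polyester → 06.02; coated → 06.02.03; unbleached → 06.02.03.01. Scheduled 16%. No special measure applies. → 16%.
Line D: silk → 06.01; coated → 06.01.03; dyed → 06.01.03.01. Scheduled 14%. Belmark agreement on 06.01.04.01: 06.01.03.01 not covered. → 14%.
Line E: linen → 06.03; nonwoven → 06.03.01; bleached → 06.03.01.03. Scheduled 38%. Tyrosia agreement on 06.03: RVC ≥ 65% → 3% available; preferential 3%. → 3%.
Sum: 26% + 22% + 16% + 14% + 3% = 81%.

81%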